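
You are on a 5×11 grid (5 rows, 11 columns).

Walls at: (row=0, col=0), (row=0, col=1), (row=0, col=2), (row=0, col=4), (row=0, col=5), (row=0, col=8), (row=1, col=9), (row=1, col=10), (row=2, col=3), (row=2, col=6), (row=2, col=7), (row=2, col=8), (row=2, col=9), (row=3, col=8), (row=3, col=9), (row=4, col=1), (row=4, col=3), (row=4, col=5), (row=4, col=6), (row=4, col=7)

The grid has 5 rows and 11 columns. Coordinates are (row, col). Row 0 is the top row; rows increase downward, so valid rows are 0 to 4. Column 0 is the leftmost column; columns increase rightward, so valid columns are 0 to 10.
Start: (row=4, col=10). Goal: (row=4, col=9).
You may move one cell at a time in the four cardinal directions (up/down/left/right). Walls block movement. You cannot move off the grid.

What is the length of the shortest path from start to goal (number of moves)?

Answer: Shortest path length: 1

Derivation:
BFS from (row=4, col=10) until reaching (row=4, col=9):
  Distance 0: (row=4, col=10)
  Distance 1: (row=3, col=10), (row=4, col=9)  <- goal reached here
One shortest path (1 moves): (row=4, col=10) -> (row=4, col=9)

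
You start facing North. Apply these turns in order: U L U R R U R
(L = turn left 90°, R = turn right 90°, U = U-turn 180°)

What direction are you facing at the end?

Answer: Final heading: North

Derivation:
Start: North
  U (U-turn (180°)) -> South
  L (left (90° counter-clockwise)) -> East
  U (U-turn (180°)) -> West
  R (right (90° clockwise)) -> North
  R (right (90° clockwise)) -> East
  U (U-turn (180°)) -> West
  R (right (90° clockwise)) -> North
Final: North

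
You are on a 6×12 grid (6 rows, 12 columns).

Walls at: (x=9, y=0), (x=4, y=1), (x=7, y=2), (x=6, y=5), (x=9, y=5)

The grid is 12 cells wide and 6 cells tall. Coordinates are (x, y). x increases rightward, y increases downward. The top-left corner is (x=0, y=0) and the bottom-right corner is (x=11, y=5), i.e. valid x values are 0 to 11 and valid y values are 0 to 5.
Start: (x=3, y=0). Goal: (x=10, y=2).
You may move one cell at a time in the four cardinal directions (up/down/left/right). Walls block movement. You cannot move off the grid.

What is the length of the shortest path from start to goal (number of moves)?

Answer: Shortest path length: 9

Derivation:
BFS from (x=3, y=0) until reaching (x=10, y=2):
  Distance 0: (x=3, y=0)
  Distance 1: (x=2, y=0), (x=4, y=0), (x=3, y=1)
  Distance 2: (x=1, y=0), (x=5, y=0), (x=2, y=1), (x=3, y=2)
  Distance 3: (x=0, y=0), (x=6, y=0), (x=1, y=1), (x=5, y=1), (x=2, y=2), (x=4, y=2), (x=3, y=3)
  Distance 4: (x=7, y=0), (x=0, y=1), (x=6, y=1), (x=1, y=2), (x=5, y=2), (x=2, y=3), (x=4, y=3), (x=3, y=4)
  Distance 5: (x=8, y=0), (x=7, y=1), (x=0, y=2), (x=6, y=2), (x=1, y=3), (x=5, y=3), (x=2, y=4), (x=4, y=4), (x=3, y=5)
  Distance 6: (x=8, y=1), (x=0, y=3), (x=6, y=3), (x=1, y=4), (x=5, y=4), (x=2, y=5), (x=4, y=5)
  Distance 7: (x=9, y=1), (x=8, y=2), (x=7, y=3), (x=0, y=4), (x=6, y=4), (x=1, y=5), (x=5, y=5)
  Distance 8: (x=10, y=1), (x=9, y=2), (x=8, y=3), (x=7, y=4), (x=0, y=5)
  Distance 9: (x=10, y=0), (x=11, y=1), (x=10, y=2), (x=9, y=3), (x=8, y=4), (x=7, y=5)  <- goal reached here
One shortest path (9 moves): (x=3, y=0) -> (x=4, y=0) -> (x=5, y=0) -> (x=6, y=0) -> (x=7, y=0) -> (x=8, y=0) -> (x=8, y=1) -> (x=9, y=1) -> (x=10, y=1) -> (x=10, y=2)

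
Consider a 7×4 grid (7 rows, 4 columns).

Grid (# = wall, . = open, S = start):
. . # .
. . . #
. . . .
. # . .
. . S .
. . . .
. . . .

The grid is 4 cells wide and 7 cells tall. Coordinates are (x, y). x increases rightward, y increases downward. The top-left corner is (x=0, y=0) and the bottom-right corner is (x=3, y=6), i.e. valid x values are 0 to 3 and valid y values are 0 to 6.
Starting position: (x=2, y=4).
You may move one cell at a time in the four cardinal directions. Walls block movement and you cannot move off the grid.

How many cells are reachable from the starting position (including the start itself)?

BFS flood-fill from (x=2, y=4):
  Distance 0: (x=2, y=4)
  Distance 1: (x=2, y=3), (x=1, y=4), (x=3, y=4), (x=2, y=5)
  Distance 2: (x=2, y=2), (x=3, y=3), (x=0, y=4), (x=1, y=5), (x=3, y=5), (x=2, y=6)
  Distance 3: (x=2, y=1), (x=1, y=2), (x=3, y=2), (x=0, y=3), (x=0, y=5), (x=1, y=6), (x=3, y=6)
  Distance 4: (x=1, y=1), (x=0, y=2), (x=0, y=6)
  Distance 5: (x=1, y=0), (x=0, y=1)
  Distance 6: (x=0, y=0)
Total reachable: 24 (grid has 25 open cells total)

Answer: Reachable cells: 24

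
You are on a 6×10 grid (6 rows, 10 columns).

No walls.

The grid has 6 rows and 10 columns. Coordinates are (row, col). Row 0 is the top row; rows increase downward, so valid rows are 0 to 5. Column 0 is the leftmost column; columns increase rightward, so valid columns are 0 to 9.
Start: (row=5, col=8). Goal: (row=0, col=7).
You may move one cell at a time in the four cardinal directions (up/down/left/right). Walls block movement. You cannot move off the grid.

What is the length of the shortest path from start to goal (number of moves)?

Answer: Shortest path length: 6

Derivation:
BFS from (row=5, col=8) until reaching (row=0, col=7):
  Distance 0: (row=5, col=8)
  Distance 1: (row=4, col=8), (row=5, col=7), (row=5, col=9)
  Distance 2: (row=3, col=8), (row=4, col=7), (row=4, col=9), (row=5, col=6)
  Distance 3: (row=2, col=8), (row=3, col=7), (row=3, col=9), (row=4, col=6), (row=5, col=5)
  Distance 4: (row=1, col=8), (row=2, col=7), (row=2, col=9), (row=3, col=6), (row=4, col=5), (row=5, col=4)
  Distance 5: (row=0, col=8), (row=1, col=7), (row=1, col=9), (row=2, col=6), (row=3, col=5), (row=4, col=4), (row=5, col=3)
  Distance 6: (row=0, col=7), (row=0, col=9), (row=1, col=6), (row=2, col=5), (row=3, col=4), (row=4, col=3), (row=5, col=2)  <- goal reached here
One shortest path (6 moves): (row=5, col=8) -> (row=5, col=7) -> (row=4, col=7) -> (row=3, col=7) -> (row=2, col=7) -> (row=1, col=7) -> (row=0, col=7)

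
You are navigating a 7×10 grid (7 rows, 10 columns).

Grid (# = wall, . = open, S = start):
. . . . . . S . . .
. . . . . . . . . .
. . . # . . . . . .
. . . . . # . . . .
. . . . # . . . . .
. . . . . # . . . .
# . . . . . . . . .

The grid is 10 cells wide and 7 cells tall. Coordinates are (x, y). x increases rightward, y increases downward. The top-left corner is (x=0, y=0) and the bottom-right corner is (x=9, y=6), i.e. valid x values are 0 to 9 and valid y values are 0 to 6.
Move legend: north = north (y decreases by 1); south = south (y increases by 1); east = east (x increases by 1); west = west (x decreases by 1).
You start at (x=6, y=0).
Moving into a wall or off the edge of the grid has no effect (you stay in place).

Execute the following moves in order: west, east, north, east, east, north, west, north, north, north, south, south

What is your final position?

Answer: Final position: (x=7, y=2)

Derivation:
Start: (x=6, y=0)
  west (west): (x=6, y=0) -> (x=5, y=0)
  east (east): (x=5, y=0) -> (x=6, y=0)
  north (north): blocked, stay at (x=6, y=0)
  east (east): (x=6, y=0) -> (x=7, y=0)
  east (east): (x=7, y=0) -> (x=8, y=0)
  north (north): blocked, stay at (x=8, y=0)
  west (west): (x=8, y=0) -> (x=7, y=0)
  [×3]north (north): blocked, stay at (x=7, y=0)
  south (south): (x=7, y=0) -> (x=7, y=1)
  south (south): (x=7, y=1) -> (x=7, y=2)
Final: (x=7, y=2)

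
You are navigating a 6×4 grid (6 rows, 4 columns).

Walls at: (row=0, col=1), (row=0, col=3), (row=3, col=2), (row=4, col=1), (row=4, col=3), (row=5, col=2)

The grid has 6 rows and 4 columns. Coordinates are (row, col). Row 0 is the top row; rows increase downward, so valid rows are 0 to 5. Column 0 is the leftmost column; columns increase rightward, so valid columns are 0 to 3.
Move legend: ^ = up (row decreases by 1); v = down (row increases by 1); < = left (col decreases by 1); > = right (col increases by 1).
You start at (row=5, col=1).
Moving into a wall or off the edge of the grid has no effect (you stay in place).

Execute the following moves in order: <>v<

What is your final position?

Start: (row=5, col=1)
  < (left): (row=5, col=1) -> (row=5, col=0)
  > (right): (row=5, col=0) -> (row=5, col=1)
  v (down): blocked, stay at (row=5, col=1)
  < (left): (row=5, col=1) -> (row=5, col=0)
Final: (row=5, col=0)

Answer: Final position: (row=5, col=0)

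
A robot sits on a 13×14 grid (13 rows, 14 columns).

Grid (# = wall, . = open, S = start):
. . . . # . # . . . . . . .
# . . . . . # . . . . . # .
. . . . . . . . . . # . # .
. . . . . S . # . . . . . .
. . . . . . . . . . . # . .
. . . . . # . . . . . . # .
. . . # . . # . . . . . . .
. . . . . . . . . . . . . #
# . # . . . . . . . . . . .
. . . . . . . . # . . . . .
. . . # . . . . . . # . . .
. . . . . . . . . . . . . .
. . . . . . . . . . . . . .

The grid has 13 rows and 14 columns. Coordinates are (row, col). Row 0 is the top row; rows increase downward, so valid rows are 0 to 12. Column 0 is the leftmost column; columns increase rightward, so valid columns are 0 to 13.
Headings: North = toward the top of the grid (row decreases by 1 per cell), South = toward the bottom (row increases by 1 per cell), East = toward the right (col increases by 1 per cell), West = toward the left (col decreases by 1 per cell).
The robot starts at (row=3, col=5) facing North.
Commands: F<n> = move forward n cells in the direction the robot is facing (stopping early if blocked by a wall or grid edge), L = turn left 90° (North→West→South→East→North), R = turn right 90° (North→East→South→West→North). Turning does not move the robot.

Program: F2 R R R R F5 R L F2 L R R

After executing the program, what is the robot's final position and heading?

Answer: Final position: (row=0, col=5), facing East

Derivation:
Start: (row=3, col=5), facing North
  F2: move forward 2, now at (row=1, col=5)
  R: turn right, now facing East
  R: turn right, now facing South
  R: turn right, now facing West
  R: turn right, now facing North
  F5: move forward 1/5 (blocked), now at (row=0, col=5)
  R: turn right, now facing East
  L: turn left, now facing North
  F2: move forward 0/2 (blocked), now at (row=0, col=5)
  L: turn left, now facing West
  R: turn right, now facing North
  R: turn right, now facing East
Final: (row=0, col=5), facing East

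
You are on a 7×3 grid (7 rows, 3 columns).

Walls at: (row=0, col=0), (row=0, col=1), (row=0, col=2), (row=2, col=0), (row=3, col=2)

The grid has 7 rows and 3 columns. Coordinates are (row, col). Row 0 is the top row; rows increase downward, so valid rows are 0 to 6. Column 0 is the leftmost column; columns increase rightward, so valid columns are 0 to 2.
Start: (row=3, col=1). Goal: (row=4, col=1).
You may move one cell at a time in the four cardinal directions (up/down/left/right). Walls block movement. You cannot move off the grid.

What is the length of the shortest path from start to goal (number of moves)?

Answer: Shortest path length: 1

Derivation:
BFS from (row=3, col=1) until reaching (row=4, col=1):
  Distance 0: (row=3, col=1)
  Distance 1: (row=2, col=1), (row=3, col=0), (row=4, col=1)  <- goal reached here
One shortest path (1 moves): (row=3, col=1) -> (row=4, col=1)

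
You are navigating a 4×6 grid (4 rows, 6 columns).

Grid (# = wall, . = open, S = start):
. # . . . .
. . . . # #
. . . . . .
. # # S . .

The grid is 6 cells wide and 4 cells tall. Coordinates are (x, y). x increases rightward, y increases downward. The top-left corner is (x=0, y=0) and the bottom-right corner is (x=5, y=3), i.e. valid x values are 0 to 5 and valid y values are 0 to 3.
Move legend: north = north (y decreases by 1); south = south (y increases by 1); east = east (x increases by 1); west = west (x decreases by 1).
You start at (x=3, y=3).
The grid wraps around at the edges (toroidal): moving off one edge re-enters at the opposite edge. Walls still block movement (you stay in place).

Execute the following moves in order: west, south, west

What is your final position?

Answer: Final position: (x=2, y=0)

Derivation:
Start: (x=3, y=3)
  west (west): blocked, stay at (x=3, y=3)
  south (south): (x=3, y=3) -> (x=3, y=0)
  west (west): (x=3, y=0) -> (x=2, y=0)
Final: (x=2, y=0)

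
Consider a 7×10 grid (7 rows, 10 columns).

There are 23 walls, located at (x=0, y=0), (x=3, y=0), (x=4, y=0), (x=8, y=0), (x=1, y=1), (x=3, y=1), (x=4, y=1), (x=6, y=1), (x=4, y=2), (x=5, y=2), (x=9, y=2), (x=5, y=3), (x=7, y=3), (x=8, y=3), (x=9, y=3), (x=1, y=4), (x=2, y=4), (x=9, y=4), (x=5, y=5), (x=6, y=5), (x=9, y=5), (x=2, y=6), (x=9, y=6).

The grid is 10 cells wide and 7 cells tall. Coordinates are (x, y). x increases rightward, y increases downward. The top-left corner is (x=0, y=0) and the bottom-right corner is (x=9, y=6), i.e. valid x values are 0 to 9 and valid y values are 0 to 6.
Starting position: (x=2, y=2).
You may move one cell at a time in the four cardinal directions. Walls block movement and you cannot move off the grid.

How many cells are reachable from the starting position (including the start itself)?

BFS flood-fill from (x=2, y=2):
  Distance 0: (x=2, y=2)
  Distance 1: (x=2, y=1), (x=1, y=2), (x=3, y=2), (x=2, y=3)
  Distance 2: (x=2, y=0), (x=0, y=2), (x=1, y=3), (x=3, y=3)
  Distance 3: (x=1, y=0), (x=0, y=1), (x=0, y=3), (x=4, y=3), (x=3, y=4)
  Distance 4: (x=0, y=4), (x=4, y=4), (x=3, y=5)
  Distance 5: (x=5, y=4), (x=0, y=5), (x=2, y=5), (x=4, y=5), (x=3, y=6)
  Distance 6: (x=6, y=4), (x=1, y=5), (x=0, y=6), (x=4, y=6)
  Distance 7: (x=6, y=3), (x=7, y=4), (x=1, y=6), (x=5, y=6)
  Distance 8: (x=6, y=2), (x=8, y=4), (x=7, y=5), (x=6, y=6)
  Distance 9: (x=7, y=2), (x=8, y=5), (x=7, y=6)
  Distance 10: (x=7, y=1), (x=8, y=2), (x=8, y=6)
  Distance 11: (x=7, y=0), (x=8, y=1)
  Distance 12: (x=6, y=0), (x=9, y=1)
  Distance 13: (x=5, y=0), (x=9, y=0)
  Distance 14: (x=5, y=1)
Total reachable: 47 (grid has 47 open cells total)

Answer: Reachable cells: 47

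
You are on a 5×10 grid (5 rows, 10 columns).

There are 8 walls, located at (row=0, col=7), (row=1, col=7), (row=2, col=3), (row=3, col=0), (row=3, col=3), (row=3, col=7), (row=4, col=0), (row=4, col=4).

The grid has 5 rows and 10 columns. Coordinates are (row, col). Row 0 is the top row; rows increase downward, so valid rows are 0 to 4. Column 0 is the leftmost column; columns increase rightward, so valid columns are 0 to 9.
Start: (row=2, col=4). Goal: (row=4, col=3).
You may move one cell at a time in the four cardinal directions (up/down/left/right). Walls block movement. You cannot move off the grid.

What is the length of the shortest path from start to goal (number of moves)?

Answer: Shortest path length: 7

Derivation:
BFS from (row=2, col=4) until reaching (row=4, col=3):
  Distance 0: (row=2, col=4)
  Distance 1: (row=1, col=4), (row=2, col=5), (row=3, col=4)
  Distance 2: (row=0, col=4), (row=1, col=3), (row=1, col=5), (row=2, col=6), (row=3, col=5)
  Distance 3: (row=0, col=3), (row=0, col=5), (row=1, col=2), (row=1, col=6), (row=2, col=7), (row=3, col=6), (row=4, col=5)
  Distance 4: (row=0, col=2), (row=0, col=6), (row=1, col=1), (row=2, col=2), (row=2, col=8), (row=4, col=6)
  Distance 5: (row=0, col=1), (row=1, col=0), (row=1, col=8), (row=2, col=1), (row=2, col=9), (row=3, col=2), (row=3, col=8), (row=4, col=7)
  Distance 6: (row=0, col=0), (row=0, col=8), (row=1, col=9), (row=2, col=0), (row=3, col=1), (row=3, col=9), (row=4, col=2), (row=4, col=8)
  Distance 7: (row=0, col=9), (row=4, col=1), (row=4, col=3), (row=4, col=9)  <- goal reached here
One shortest path (7 moves): (row=2, col=4) -> (row=1, col=4) -> (row=1, col=3) -> (row=1, col=2) -> (row=2, col=2) -> (row=3, col=2) -> (row=4, col=2) -> (row=4, col=3)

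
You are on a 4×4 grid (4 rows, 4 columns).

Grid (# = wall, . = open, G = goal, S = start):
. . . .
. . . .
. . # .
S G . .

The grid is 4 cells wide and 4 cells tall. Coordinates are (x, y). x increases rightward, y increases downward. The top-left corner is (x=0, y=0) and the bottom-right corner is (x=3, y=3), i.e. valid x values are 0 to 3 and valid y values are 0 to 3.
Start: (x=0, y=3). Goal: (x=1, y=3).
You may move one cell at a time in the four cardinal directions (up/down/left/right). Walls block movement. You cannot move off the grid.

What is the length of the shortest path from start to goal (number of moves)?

BFS from (x=0, y=3) until reaching (x=1, y=3):
  Distance 0: (x=0, y=3)
  Distance 1: (x=0, y=2), (x=1, y=3)  <- goal reached here
One shortest path (1 moves): (x=0, y=3) -> (x=1, y=3)

Answer: Shortest path length: 1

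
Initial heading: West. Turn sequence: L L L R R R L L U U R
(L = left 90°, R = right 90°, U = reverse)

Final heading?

Start: West
  L (left (90° counter-clockwise)) -> South
  L (left (90° counter-clockwise)) -> East
  L (left (90° counter-clockwise)) -> North
  R (right (90° clockwise)) -> East
  R (right (90° clockwise)) -> South
  R (right (90° clockwise)) -> West
  L (left (90° counter-clockwise)) -> South
  L (left (90° counter-clockwise)) -> East
  U (U-turn (180°)) -> West
  U (U-turn (180°)) -> East
  R (right (90° clockwise)) -> South
Final: South

Answer: Final heading: South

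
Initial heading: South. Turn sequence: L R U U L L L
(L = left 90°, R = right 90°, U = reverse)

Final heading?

Start: South
  L (left (90° counter-clockwise)) -> East
  R (right (90° clockwise)) -> South
  U (U-turn (180°)) -> North
  U (U-turn (180°)) -> South
  L (left (90° counter-clockwise)) -> East
  L (left (90° counter-clockwise)) -> North
  L (left (90° counter-clockwise)) -> West
Final: West

Answer: Final heading: West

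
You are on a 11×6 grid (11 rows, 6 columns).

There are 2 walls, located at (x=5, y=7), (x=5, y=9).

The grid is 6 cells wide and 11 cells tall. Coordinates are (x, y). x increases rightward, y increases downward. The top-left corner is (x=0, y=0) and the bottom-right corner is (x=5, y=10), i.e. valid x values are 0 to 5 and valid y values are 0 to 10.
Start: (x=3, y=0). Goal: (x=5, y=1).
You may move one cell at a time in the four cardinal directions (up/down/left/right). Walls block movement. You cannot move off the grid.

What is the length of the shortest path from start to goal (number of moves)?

BFS from (x=3, y=0) until reaching (x=5, y=1):
  Distance 0: (x=3, y=0)
  Distance 1: (x=2, y=0), (x=4, y=0), (x=3, y=1)
  Distance 2: (x=1, y=0), (x=5, y=0), (x=2, y=1), (x=4, y=1), (x=3, y=2)
  Distance 3: (x=0, y=0), (x=1, y=1), (x=5, y=1), (x=2, y=2), (x=4, y=2), (x=3, y=3)  <- goal reached here
One shortest path (3 moves): (x=3, y=0) -> (x=4, y=0) -> (x=5, y=0) -> (x=5, y=1)

Answer: Shortest path length: 3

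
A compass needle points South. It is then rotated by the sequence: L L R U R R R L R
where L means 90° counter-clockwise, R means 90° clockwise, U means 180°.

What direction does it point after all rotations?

Answer: Final heading: South

Derivation:
Start: South
  L (left (90° counter-clockwise)) -> East
  L (left (90° counter-clockwise)) -> North
  R (right (90° clockwise)) -> East
  U (U-turn (180°)) -> West
  R (right (90° clockwise)) -> North
  R (right (90° clockwise)) -> East
  R (right (90° clockwise)) -> South
  L (left (90° counter-clockwise)) -> East
  R (right (90° clockwise)) -> South
Final: South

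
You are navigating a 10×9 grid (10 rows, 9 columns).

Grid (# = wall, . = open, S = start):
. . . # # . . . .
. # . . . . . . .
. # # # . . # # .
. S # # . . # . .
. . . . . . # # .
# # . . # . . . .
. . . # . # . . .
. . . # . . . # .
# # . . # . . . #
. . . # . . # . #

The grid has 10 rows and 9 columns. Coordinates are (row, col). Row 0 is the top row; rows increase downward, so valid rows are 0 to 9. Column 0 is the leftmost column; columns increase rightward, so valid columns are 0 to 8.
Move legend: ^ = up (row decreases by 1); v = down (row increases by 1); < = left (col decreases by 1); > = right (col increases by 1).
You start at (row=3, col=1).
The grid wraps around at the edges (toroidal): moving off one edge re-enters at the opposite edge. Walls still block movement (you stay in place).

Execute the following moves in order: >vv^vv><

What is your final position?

Answer: Final position: (row=4, col=1)

Derivation:
Start: (row=3, col=1)
  > (right): blocked, stay at (row=3, col=1)
  v (down): (row=3, col=1) -> (row=4, col=1)
  v (down): blocked, stay at (row=4, col=1)
  ^ (up): (row=4, col=1) -> (row=3, col=1)
  v (down): (row=3, col=1) -> (row=4, col=1)
  v (down): blocked, stay at (row=4, col=1)
  > (right): (row=4, col=1) -> (row=4, col=2)
  < (left): (row=4, col=2) -> (row=4, col=1)
Final: (row=4, col=1)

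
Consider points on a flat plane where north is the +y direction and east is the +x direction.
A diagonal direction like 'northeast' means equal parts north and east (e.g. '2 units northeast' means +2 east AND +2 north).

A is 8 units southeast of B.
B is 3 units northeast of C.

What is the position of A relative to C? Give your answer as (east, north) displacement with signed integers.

Answer: A is at (east=11, north=-5) relative to C.

Derivation:
Place C at the origin (east=0, north=0).
  B is 3 units northeast of C: delta (east=+3, north=+3); B at (east=3, north=3).
  A is 8 units southeast of B: delta (east=+8, north=-8); A at (east=11, north=-5).
Therefore A relative to C: (east=11, north=-5).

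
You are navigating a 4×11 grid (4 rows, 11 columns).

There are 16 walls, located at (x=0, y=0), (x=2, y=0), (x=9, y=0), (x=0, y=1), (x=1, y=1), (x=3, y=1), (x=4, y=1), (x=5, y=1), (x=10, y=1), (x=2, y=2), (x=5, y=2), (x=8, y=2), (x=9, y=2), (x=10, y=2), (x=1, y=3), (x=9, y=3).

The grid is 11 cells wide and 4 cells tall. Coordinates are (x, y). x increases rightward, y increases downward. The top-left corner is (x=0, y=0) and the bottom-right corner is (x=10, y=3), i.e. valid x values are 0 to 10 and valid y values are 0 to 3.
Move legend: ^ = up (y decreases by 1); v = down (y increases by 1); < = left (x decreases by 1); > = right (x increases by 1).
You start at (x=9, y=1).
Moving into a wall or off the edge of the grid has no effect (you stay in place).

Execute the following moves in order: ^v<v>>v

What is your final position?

Start: (x=9, y=1)
  ^ (up): blocked, stay at (x=9, y=1)
  v (down): blocked, stay at (x=9, y=1)
  < (left): (x=9, y=1) -> (x=8, y=1)
  v (down): blocked, stay at (x=8, y=1)
  > (right): (x=8, y=1) -> (x=9, y=1)
  > (right): blocked, stay at (x=9, y=1)
  v (down): blocked, stay at (x=9, y=1)
Final: (x=9, y=1)

Answer: Final position: (x=9, y=1)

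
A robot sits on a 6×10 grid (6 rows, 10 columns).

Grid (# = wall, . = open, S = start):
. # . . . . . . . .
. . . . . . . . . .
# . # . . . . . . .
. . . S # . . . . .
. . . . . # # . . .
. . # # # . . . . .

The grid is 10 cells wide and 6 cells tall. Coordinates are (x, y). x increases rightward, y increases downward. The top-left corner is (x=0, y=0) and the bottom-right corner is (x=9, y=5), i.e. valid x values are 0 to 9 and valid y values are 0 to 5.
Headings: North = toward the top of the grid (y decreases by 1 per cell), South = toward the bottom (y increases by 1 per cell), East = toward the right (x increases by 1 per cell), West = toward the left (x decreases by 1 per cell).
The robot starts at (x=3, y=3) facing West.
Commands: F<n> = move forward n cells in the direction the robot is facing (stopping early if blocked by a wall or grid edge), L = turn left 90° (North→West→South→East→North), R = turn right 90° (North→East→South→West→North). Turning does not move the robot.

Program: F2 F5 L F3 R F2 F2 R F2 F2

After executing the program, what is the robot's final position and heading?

Start: (x=3, y=3), facing West
  F2: move forward 2, now at (x=1, y=3)
  F5: move forward 1/5 (blocked), now at (x=0, y=3)
  L: turn left, now facing South
  F3: move forward 2/3 (blocked), now at (x=0, y=5)
  R: turn right, now facing West
  F2: move forward 0/2 (blocked), now at (x=0, y=5)
  F2: move forward 0/2 (blocked), now at (x=0, y=5)
  R: turn right, now facing North
  F2: move forward 2, now at (x=0, y=3)
  F2: move forward 0/2 (blocked), now at (x=0, y=3)
Final: (x=0, y=3), facing North

Answer: Final position: (x=0, y=3), facing North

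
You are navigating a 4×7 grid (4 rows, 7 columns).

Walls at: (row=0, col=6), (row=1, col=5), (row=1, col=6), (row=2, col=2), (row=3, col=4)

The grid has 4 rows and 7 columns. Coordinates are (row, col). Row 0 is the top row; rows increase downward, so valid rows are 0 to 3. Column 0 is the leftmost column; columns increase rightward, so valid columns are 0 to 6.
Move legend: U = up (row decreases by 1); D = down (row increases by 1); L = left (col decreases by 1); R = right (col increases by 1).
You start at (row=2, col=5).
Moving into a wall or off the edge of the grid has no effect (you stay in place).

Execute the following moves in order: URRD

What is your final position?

Start: (row=2, col=5)
  U (up): blocked, stay at (row=2, col=5)
  R (right): (row=2, col=5) -> (row=2, col=6)
  R (right): blocked, stay at (row=2, col=6)
  D (down): (row=2, col=6) -> (row=3, col=6)
Final: (row=3, col=6)

Answer: Final position: (row=3, col=6)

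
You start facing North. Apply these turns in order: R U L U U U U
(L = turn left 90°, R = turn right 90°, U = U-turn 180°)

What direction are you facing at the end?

Start: North
  R (right (90° clockwise)) -> East
  U (U-turn (180°)) -> West
  L (left (90° counter-clockwise)) -> South
  U (U-turn (180°)) -> North
  U (U-turn (180°)) -> South
  U (U-turn (180°)) -> North
  U (U-turn (180°)) -> South
Final: South

Answer: Final heading: South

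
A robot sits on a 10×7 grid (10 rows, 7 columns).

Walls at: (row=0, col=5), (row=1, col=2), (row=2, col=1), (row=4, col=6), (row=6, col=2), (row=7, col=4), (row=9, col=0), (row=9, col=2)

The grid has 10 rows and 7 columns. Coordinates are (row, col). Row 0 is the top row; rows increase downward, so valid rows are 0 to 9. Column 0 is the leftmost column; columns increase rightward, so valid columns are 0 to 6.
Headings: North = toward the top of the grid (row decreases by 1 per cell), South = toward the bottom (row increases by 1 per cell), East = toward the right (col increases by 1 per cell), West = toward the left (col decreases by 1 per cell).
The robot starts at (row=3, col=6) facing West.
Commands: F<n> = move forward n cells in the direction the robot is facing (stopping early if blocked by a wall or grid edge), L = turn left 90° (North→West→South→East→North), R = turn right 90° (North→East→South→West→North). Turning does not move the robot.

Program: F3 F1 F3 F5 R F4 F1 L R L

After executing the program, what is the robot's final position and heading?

Start: (row=3, col=6), facing West
  F3: move forward 3, now at (row=3, col=3)
  F1: move forward 1, now at (row=3, col=2)
  F3: move forward 2/3 (blocked), now at (row=3, col=0)
  F5: move forward 0/5 (blocked), now at (row=3, col=0)
  R: turn right, now facing North
  F4: move forward 3/4 (blocked), now at (row=0, col=0)
  F1: move forward 0/1 (blocked), now at (row=0, col=0)
  L: turn left, now facing West
  R: turn right, now facing North
  L: turn left, now facing West
Final: (row=0, col=0), facing West

Answer: Final position: (row=0, col=0), facing West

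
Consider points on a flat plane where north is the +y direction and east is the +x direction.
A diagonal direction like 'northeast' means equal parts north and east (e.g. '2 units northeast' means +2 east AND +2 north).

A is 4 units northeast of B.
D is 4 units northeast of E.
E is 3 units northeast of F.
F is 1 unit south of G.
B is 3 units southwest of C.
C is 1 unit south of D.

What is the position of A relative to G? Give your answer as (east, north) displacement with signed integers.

Answer: A is at (east=8, north=6) relative to G.

Derivation:
Place G at the origin (east=0, north=0).
  F is 1 unit south of G: delta (east=+0, north=-1); F at (east=0, north=-1).
  E is 3 units northeast of F: delta (east=+3, north=+3); E at (east=3, north=2).
  D is 4 units northeast of E: delta (east=+4, north=+4); D at (east=7, north=6).
  C is 1 unit south of D: delta (east=+0, north=-1); C at (east=7, north=5).
  B is 3 units southwest of C: delta (east=-3, north=-3); B at (east=4, north=2).
  A is 4 units northeast of B: delta (east=+4, north=+4); A at (east=8, north=6).
Therefore A relative to G: (east=8, north=6).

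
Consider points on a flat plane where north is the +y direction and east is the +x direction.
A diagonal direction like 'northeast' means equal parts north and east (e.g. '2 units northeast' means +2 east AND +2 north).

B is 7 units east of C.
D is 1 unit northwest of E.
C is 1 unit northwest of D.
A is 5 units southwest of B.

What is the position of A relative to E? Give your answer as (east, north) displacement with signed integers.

Answer: A is at (east=0, north=-3) relative to E.

Derivation:
Place E at the origin (east=0, north=0).
  D is 1 unit northwest of E: delta (east=-1, north=+1); D at (east=-1, north=1).
  C is 1 unit northwest of D: delta (east=-1, north=+1); C at (east=-2, north=2).
  B is 7 units east of C: delta (east=+7, north=+0); B at (east=5, north=2).
  A is 5 units southwest of B: delta (east=-5, north=-5); A at (east=0, north=-3).
Therefore A relative to E: (east=0, north=-3).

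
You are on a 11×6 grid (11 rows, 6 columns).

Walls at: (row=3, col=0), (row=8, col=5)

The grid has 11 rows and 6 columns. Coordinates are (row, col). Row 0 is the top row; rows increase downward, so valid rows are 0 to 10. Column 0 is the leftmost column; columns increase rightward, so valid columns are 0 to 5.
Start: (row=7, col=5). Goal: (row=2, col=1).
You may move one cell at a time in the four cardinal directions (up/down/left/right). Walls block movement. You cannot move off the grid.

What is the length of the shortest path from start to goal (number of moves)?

BFS from (row=7, col=5) until reaching (row=2, col=1):
  Distance 0: (row=7, col=5)
  Distance 1: (row=6, col=5), (row=7, col=4)
  Distance 2: (row=5, col=5), (row=6, col=4), (row=7, col=3), (row=8, col=4)
  Distance 3: (row=4, col=5), (row=5, col=4), (row=6, col=3), (row=7, col=2), (row=8, col=3), (row=9, col=4)
  Distance 4: (row=3, col=5), (row=4, col=4), (row=5, col=3), (row=6, col=2), (row=7, col=1), (row=8, col=2), (row=9, col=3), (row=9, col=5), (row=10, col=4)
  Distance 5: (row=2, col=5), (row=3, col=4), (row=4, col=3), (row=5, col=2), (row=6, col=1), (row=7, col=0), (row=8, col=1), (row=9, col=2), (row=10, col=3), (row=10, col=5)
  Distance 6: (row=1, col=5), (row=2, col=4), (row=3, col=3), (row=4, col=2), (row=5, col=1), (row=6, col=0), (row=8, col=0), (row=9, col=1), (row=10, col=2)
  Distance 7: (row=0, col=5), (row=1, col=4), (row=2, col=3), (row=3, col=2), (row=4, col=1), (row=5, col=0), (row=9, col=0), (row=10, col=1)
  Distance 8: (row=0, col=4), (row=1, col=3), (row=2, col=2), (row=3, col=1), (row=4, col=0), (row=10, col=0)
  Distance 9: (row=0, col=3), (row=1, col=2), (row=2, col=1)  <- goal reached here
One shortest path (9 moves): (row=7, col=5) -> (row=7, col=4) -> (row=7, col=3) -> (row=7, col=2) -> (row=7, col=1) -> (row=6, col=1) -> (row=5, col=1) -> (row=4, col=1) -> (row=3, col=1) -> (row=2, col=1)

Answer: Shortest path length: 9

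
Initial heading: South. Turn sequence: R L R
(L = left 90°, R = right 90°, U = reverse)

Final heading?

Start: South
  R (right (90° clockwise)) -> West
  L (left (90° counter-clockwise)) -> South
  R (right (90° clockwise)) -> West
Final: West

Answer: Final heading: West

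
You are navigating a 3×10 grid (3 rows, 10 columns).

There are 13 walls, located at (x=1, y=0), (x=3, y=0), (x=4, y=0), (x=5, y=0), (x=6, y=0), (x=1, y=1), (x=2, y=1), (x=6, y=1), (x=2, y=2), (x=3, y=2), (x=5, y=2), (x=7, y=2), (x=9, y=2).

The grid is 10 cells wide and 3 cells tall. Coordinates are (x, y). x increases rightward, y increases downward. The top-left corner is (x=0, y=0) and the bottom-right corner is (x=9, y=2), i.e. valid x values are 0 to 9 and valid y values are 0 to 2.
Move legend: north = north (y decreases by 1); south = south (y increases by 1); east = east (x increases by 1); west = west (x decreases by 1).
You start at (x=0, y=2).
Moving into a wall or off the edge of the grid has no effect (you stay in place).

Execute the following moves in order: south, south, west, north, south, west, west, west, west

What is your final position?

Answer: Final position: (x=0, y=2)

Derivation:
Start: (x=0, y=2)
  south (south): blocked, stay at (x=0, y=2)
  south (south): blocked, stay at (x=0, y=2)
  west (west): blocked, stay at (x=0, y=2)
  north (north): (x=0, y=2) -> (x=0, y=1)
  south (south): (x=0, y=1) -> (x=0, y=2)
  [×4]west (west): blocked, stay at (x=0, y=2)
Final: (x=0, y=2)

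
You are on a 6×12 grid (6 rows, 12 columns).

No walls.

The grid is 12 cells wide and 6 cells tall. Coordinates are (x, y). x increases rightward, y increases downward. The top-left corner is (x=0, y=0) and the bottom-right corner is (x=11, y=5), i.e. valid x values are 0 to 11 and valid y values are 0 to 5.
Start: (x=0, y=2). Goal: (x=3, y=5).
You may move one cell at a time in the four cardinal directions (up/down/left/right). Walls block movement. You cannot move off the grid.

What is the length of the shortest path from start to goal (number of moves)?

Answer: Shortest path length: 6

Derivation:
BFS from (x=0, y=2) until reaching (x=3, y=5):
  Distance 0: (x=0, y=2)
  Distance 1: (x=0, y=1), (x=1, y=2), (x=0, y=3)
  Distance 2: (x=0, y=0), (x=1, y=1), (x=2, y=2), (x=1, y=3), (x=0, y=4)
  Distance 3: (x=1, y=0), (x=2, y=1), (x=3, y=2), (x=2, y=3), (x=1, y=4), (x=0, y=5)
  Distance 4: (x=2, y=0), (x=3, y=1), (x=4, y=2), (x=3, y=3), (x=2, y=4), (x=1, y=5)
  Distance 5: (x=3, y=0), (x=4, y=1), (x=5, y=2), (x=4, y=3), (x=3, y=4), (x=2, y=5)
  Distance 6: (x=4, y=0), (x=5, y=1), (x=6, y=2), (x=5, y=3), (x=4, y=4), (x=3, y=5)  <- goal reached here
One shortest path (6 moves): (x=0, y=2) -> (x=1, y=2) -> (x=2, y=2) -> (x=3, y=2) -> (x=3, y=3) -> (x=3, y=4) -> (x=3, y=5)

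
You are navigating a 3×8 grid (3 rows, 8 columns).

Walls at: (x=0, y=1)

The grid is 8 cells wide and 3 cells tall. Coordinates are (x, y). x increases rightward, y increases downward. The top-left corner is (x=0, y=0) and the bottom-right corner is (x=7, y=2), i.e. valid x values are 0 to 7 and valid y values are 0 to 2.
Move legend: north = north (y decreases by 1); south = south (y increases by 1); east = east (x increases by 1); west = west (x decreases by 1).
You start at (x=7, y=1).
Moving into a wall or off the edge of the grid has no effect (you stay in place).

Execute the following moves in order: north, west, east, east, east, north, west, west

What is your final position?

Start: (x=7, y=1)
  north (north): (x=7, y=1) -> (x=7, y=0)
  west (west): (x=7, y=0) -> (x=6, y=0)
  east (east): (x=6, y=0) -> (x=7, y=0)
  east (east): blocked, stay at (x=7, y=0)
  east (east): blocked, stay at (x=7, y=0)
  north (north): blocked, stay at (x=7, y=0)
  west (west): (x=7, y=0) -> (x=6, y=0)
  west (west): (x=6, y=0) -> (x=5, y=0)
Final: (x=5, y=0)

Answer: Final position: (x=5, y=0)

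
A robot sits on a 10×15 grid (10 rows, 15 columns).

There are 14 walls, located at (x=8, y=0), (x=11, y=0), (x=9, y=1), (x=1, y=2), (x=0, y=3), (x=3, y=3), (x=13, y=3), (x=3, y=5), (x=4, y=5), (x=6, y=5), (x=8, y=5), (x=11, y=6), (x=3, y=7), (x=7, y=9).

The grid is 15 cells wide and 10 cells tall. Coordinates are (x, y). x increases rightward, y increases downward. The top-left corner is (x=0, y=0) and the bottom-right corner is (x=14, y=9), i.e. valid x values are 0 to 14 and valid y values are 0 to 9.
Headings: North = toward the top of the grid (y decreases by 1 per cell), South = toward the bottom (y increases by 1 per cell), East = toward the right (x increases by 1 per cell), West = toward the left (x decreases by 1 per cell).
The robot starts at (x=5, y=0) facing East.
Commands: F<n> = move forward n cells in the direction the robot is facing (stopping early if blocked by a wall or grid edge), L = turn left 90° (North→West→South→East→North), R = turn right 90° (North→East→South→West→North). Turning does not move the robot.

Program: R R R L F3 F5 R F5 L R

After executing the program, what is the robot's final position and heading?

Start: (x=5, y=0), facing East
  R: turn right, now facing South
  R: turn right, now facing West
  R: turn right, now facing North
  L: turn left, now facing West
  F3: move forward 3, now at (x=2, y=0)
  F5: move forward 2/5 (blocked), now at (x=0, y=0)
  R: turn right, now facing North
  F5: move forward 0/5 (blocked), now at (x=0, y=0)
  L: turn left, now facing West
  R: turn right, now facing North
Final: (x=0, y=0), facing North

Answer: Final position: (x=0, y=0), facing North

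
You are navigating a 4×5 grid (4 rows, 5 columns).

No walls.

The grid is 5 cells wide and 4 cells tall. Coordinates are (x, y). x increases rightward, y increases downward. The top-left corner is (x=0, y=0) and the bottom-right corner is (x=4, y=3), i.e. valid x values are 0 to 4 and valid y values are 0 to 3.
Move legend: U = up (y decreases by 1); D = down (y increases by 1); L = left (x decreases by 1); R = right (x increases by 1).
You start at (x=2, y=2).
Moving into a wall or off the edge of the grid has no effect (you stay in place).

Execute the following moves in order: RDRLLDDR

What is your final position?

Answer: Final position: (x=3, y=3)

Derivation:
Start: (x=2, y=2)
  R (right): (x=2, y=2) -> (x=3, y=2)
  D (down): (x=3, y=2) -> (x=3, y=3)
  R (right): (x=3, y=3) -> (x=4, y=3)
  L (left): (x=4, y=3) -> (x=3, y=3)
  L (left): (x=3, y=3) -> (x=2, y=3)
  D (down): blocked, stay at (x=2, y=3)
  D (down): blocked, stay at (x=2, y=3)
  R (right): (x=2, y=3) -> (x=3, y=3)
Final: (x=3, y=3)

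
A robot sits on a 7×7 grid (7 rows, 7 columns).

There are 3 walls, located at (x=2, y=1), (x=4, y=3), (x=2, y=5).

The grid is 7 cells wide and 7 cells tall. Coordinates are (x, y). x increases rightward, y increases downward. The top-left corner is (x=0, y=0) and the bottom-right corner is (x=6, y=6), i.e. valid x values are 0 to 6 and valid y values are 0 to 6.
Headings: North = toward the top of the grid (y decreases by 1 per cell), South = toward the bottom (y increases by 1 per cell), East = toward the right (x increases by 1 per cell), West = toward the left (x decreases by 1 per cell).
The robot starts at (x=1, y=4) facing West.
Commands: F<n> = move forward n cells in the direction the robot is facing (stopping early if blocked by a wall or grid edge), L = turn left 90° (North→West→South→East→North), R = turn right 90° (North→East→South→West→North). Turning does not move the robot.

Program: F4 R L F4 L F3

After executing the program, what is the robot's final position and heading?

Answer: Final position: (x=0, y=6), facing South

Derivation:
Start: (x=1, y=4), facing West
  F4: move forward 1/4 (blocked), now at (x=0, y=4)
  R: turn right, now facing North
  L: turn left, now facing West
  F4: move forward 0/4 (blocked), now at (x=0, y=4)
  L: turn left, now facing South
  F3: move forward 2/3 (blocked), now at (x=0, y=6)
Final: (x=0, y=6), facing South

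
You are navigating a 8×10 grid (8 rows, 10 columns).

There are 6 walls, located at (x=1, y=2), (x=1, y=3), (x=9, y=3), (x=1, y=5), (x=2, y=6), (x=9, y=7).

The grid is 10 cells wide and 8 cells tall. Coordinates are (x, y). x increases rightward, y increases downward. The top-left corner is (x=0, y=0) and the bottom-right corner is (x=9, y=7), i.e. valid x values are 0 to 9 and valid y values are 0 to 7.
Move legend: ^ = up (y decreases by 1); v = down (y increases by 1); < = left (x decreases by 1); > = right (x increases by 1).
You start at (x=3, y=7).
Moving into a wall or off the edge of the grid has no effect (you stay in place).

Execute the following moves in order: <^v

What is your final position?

Answer: Final position: (x=2, y=7)

Derivation:
Start: (x=3, y=7)
  < (left): (x=3, y=7) -> (x=2, y=7)
  ^ (up): blocked, stay at (x=2, y=7)
  v (down): blocked, stay at (x=2, y=7)
Final: (x=2, y=7)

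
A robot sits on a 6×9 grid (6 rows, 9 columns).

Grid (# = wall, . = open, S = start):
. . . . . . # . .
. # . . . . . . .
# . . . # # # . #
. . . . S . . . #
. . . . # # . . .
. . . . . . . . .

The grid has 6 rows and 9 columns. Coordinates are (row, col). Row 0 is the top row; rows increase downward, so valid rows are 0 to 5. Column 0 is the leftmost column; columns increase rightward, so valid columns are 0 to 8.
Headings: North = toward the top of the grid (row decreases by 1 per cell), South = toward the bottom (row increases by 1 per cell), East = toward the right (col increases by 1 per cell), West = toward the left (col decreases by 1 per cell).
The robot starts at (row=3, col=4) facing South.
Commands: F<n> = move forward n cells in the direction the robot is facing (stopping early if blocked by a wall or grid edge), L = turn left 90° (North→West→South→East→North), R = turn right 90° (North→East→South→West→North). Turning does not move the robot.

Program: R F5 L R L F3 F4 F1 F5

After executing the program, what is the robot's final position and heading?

Start: (row=3, col=4), facing South
  R: turn right, now facing West
  F5: move forward 4/5 (blocked), now at (row=3, col=0)
  L: turn left, now facing South
  R: turn right, now facing West
  L: turn left, now facing South
  F3: move forward 2/3 (blocked), now at (row=5, col=0)
  F4: move forward 0/4 (blocked), now at (row=5, col=0)
  F1: move forward 0/1 (blocked), now at (row=5, col=0)
  F5: move forward 0/5 (blocked), now at (row=5, col=0)
Final: (row=5, col=0), facing South

Answer: Final position: (row=5, col=0), facing South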